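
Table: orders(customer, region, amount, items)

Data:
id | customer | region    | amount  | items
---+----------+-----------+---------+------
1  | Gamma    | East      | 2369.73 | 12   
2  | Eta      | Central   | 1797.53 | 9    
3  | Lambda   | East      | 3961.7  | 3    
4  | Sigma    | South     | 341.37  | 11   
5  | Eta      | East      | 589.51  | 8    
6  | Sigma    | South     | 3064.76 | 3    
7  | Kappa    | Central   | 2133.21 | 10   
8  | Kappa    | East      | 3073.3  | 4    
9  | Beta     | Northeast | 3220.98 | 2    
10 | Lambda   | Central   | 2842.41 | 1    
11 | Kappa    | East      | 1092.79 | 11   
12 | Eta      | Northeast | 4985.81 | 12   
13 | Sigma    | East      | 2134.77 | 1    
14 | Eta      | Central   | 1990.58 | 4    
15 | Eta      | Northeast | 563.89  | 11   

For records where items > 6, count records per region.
SELECT region, COUNT(*)
FROM orders
WHERE items > 6
GROUP BY region

Note: WHERE filters rows before grouping.

Result:
  Central: 2
  East: 3
  Northeast: 2
  South: 1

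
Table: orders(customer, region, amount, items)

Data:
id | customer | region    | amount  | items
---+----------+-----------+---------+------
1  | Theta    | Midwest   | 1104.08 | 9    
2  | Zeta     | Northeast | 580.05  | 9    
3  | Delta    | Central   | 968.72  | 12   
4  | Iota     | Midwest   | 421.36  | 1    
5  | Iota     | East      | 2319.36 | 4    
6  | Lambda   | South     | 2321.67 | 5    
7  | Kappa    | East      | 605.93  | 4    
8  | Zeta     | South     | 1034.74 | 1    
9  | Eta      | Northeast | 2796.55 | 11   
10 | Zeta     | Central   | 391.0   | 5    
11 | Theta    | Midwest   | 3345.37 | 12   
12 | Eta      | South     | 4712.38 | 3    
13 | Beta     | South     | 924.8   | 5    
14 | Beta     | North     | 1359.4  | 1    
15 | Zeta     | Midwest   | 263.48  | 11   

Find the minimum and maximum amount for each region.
SELECT region, MIN(amount), MAX(amount)
FROM orders
GROUP BY region

Result:
  Central: min=391.00, max=968.72
  East: min=605.93, max=2319.36
  Midwest: min=263.48, max=3345.37
  North: min=1359.40, max=1359.40
  Northeast: min=580.05, max=2796.55
  South: min=924.80, max=4712.38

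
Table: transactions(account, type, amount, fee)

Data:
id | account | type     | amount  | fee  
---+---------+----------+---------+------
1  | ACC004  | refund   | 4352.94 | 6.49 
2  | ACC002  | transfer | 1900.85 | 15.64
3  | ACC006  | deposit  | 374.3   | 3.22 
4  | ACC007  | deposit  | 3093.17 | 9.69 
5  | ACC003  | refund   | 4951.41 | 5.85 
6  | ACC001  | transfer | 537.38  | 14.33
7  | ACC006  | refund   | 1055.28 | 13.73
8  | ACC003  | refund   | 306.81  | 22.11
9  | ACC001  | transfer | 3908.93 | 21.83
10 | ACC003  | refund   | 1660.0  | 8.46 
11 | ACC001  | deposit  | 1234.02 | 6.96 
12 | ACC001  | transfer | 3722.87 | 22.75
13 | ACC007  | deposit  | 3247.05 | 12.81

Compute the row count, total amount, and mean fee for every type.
SELECT type,
       COUNT(*) as cnt,
       SUM(amount) as total_amount,
       AVG(fee) as avg_fee
FROM transactions
GROUP BY type

Result:
  deposit: 4 records, 7948.54 total amount, 8.17 avg fee
  refund: 5 records, 12326.44 total amount, 11.33 avg fee
  transfer: 4 records, 10070.03 total amount, 18.64 avg fee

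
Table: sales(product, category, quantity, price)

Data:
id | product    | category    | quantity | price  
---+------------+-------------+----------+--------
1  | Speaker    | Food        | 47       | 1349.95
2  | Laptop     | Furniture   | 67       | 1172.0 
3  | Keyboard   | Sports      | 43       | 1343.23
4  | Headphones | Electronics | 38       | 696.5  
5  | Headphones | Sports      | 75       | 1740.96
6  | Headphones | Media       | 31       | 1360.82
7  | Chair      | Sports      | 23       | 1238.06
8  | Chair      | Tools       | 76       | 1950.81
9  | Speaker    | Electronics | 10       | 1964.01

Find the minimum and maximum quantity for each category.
SELECT category, MIN(quantity), MAX(quantity)
FROM sales
GROUP BY category

Result:
  Electronics: min=10, max=38
  Food: min=47, max=47
  Furniture: min=67, max=67
  Media: min=31, max=31
  Sports: min=23, max=75
  Tools: min=76, max=76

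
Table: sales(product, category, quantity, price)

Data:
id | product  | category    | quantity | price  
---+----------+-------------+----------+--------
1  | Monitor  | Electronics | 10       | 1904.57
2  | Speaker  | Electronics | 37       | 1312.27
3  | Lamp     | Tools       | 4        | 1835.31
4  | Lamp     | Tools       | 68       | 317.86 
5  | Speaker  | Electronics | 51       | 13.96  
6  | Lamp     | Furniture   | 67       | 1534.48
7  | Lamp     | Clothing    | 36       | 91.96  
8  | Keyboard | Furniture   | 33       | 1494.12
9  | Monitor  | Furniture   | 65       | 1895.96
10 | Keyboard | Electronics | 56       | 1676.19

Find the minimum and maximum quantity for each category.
SELECT category, MIN(quantity), MAX(quantity)
FROM sales
GROUP BY category

Result:
  Clothing: min=36, max=36
  Electronics: min=10, max=56
  Furniture: min=33, max=67
  Tools: min=4, max=68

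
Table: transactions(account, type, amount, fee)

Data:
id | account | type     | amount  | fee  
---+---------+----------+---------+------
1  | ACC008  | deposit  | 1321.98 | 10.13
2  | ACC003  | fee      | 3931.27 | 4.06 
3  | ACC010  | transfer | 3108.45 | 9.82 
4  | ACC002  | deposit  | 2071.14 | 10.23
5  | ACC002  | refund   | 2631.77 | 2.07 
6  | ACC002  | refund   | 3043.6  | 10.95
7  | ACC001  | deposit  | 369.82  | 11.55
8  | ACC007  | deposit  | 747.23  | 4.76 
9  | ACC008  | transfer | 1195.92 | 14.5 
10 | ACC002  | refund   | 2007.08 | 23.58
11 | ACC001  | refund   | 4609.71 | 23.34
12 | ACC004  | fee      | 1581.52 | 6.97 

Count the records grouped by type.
SELECT type, COUNT(*) as count
FROM transactions
GROUP BY type

Result:
  deposit: 4
  fee: 2
  refund: 4
  transfer: 2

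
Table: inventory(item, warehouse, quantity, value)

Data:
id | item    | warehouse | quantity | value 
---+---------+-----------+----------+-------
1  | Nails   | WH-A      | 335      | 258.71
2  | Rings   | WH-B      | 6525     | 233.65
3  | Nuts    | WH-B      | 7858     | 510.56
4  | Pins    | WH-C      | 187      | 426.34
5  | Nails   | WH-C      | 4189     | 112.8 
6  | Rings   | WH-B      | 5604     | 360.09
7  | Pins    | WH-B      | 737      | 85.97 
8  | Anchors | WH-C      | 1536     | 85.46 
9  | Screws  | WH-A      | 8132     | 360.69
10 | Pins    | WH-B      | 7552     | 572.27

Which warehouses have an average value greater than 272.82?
SELECT warehouse, AVG(value)
FROM inventory
GROUP BY warehouse
HAVING AVG(value) > 272.82

Result:
  WH-A: avg=309.70
  WH-B: avg=352.51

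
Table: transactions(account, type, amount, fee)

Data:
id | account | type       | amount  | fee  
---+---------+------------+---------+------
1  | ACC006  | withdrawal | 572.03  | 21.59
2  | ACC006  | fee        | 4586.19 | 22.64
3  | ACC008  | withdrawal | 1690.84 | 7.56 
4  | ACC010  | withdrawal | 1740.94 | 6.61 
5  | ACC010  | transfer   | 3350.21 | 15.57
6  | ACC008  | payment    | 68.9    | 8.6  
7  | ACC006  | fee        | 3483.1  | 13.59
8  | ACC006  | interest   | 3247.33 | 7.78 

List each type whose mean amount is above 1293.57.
SELECT type, AVG(amount)
FROM transactions
GROUP BY type
HAVING AVG(amount) > 1293.57

Result:
  fee: avg=4034.65
  interest: avg=3247.33
  transfer: avg=3350.21
  withdrawal: avg=1334.60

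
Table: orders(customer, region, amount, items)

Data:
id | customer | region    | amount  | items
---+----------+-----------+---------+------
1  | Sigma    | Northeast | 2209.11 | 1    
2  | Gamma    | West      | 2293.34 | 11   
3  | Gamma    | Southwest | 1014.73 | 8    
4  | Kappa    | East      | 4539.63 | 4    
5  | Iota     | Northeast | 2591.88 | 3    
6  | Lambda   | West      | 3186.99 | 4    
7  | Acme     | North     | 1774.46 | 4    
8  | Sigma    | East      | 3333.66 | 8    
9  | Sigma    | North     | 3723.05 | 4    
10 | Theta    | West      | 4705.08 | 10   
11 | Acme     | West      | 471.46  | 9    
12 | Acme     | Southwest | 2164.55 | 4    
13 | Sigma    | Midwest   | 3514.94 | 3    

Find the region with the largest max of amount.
SELECT region, MAX(amount) as val
FROM orders
GROUP BY region
ORDER BY val DESC
LIMIT 1

Result: West with max(amount) = 4705.08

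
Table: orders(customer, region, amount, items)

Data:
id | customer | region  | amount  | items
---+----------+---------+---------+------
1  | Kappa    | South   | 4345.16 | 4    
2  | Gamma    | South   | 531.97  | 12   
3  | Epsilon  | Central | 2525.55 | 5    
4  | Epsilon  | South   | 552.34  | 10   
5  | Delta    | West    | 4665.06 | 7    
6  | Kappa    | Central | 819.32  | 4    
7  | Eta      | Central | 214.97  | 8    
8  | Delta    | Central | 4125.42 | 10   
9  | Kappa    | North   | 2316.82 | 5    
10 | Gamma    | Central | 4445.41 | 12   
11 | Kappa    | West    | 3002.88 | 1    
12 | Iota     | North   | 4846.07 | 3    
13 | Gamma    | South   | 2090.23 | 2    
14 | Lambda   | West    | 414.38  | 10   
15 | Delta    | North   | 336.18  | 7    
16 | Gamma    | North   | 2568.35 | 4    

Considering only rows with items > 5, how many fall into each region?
SELECT region, COUNT(*)
FROM orders
WHERE items > 5
GROUP BY region

Note: WHERE filters rows before grouping.

Result:
  Central: 3
  North: 1
  South: 2
  West: 2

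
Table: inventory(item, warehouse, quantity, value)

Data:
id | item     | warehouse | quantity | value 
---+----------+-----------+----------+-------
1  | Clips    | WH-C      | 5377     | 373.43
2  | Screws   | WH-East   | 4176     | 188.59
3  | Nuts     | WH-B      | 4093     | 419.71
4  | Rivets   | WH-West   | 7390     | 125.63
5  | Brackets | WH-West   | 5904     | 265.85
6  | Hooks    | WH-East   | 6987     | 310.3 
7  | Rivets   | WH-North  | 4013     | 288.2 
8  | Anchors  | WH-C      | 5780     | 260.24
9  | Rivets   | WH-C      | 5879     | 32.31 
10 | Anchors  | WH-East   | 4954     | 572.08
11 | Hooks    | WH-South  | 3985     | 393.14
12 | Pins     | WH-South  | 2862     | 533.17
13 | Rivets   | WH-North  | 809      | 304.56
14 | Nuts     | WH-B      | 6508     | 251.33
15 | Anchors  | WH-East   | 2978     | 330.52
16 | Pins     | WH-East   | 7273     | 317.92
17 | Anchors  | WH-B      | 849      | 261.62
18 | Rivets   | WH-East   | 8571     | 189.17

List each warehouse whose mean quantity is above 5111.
SELECT warehouse, AVG(quantity)
FROM inventory
GROUP BY warehouse
HAVING AVG(quantity) > 5111

Result:
  WH-C: avg=5678.67
  WH-East: avg=5823.17
  WH-West: avg=6647.00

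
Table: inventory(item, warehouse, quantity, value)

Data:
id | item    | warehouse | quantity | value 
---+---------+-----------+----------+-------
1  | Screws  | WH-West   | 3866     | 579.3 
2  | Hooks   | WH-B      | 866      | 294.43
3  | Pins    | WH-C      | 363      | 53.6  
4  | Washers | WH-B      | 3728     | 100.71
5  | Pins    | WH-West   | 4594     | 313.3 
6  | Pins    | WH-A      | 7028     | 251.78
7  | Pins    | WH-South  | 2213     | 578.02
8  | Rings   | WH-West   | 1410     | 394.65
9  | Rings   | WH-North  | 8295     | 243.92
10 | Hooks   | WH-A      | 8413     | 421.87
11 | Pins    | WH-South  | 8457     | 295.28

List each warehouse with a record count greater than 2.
SELECT warehouse, COUNT(*) as cnt
FROM inventory
GROUP BY warehouse
HAVING COUNT(*) > 2

Result:
  WH-West: 3

Note: HAVING filters groups after aggregation, WHERE filters rows before.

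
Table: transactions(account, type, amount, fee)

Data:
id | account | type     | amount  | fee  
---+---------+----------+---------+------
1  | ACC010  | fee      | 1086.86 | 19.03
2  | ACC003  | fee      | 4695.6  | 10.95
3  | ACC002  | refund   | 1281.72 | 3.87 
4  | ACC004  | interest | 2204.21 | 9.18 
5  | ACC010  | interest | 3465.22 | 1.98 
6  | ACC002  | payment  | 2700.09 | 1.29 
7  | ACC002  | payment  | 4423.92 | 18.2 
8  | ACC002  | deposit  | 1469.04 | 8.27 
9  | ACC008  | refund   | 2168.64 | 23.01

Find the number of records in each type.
SELECT type, COUNT(*) as count
FROM transactions
GROUP BY type

Result:
  deposit: 1
  fee: 2
  interest: 2
  payment: 2
  refund: 2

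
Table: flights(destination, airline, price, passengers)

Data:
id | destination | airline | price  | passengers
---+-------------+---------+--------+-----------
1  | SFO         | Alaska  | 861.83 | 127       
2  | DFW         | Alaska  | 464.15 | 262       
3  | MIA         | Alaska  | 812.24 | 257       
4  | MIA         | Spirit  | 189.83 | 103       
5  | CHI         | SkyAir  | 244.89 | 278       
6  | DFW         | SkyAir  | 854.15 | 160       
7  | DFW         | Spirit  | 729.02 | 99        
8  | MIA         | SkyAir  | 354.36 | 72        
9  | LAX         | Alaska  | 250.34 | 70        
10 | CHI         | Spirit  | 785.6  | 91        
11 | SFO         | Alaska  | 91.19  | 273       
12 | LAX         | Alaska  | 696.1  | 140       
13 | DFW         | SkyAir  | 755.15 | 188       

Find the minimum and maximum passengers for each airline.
SELECT airline, MIN(passengers), MAX(passengers)
FROM flights
GROUP BY airline

Result:
  Alaska: min=70, max=273
  SkyAir: min=72, max=278
  Spirit: min=91, max=103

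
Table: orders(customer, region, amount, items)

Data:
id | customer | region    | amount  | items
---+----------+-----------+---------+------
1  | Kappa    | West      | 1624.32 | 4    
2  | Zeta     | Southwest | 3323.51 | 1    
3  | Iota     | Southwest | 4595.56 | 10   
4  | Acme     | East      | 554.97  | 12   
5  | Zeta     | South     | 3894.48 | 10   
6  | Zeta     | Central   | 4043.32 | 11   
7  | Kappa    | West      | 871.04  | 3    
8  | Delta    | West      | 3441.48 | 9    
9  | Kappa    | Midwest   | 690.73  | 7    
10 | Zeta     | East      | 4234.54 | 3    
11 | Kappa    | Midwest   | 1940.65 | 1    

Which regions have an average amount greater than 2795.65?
SELECT region, AVG(amount)
FROM orders
GROUP BY region
HAVING AVG(amount) > 2795.65

Result:
  Central: avg=4043.32
  South: avg=3894.48
  Southwest: avg=3959.54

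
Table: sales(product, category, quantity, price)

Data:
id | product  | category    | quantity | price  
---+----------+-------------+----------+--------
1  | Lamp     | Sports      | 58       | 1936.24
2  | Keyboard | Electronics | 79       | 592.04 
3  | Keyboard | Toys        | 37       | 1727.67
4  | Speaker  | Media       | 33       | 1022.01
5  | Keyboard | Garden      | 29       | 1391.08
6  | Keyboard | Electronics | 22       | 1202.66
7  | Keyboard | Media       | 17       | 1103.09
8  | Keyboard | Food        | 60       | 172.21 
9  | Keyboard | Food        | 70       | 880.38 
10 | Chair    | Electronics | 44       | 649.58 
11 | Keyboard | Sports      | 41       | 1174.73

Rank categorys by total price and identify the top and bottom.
SELECT category, SUM(price)
FROM sales
GROUP BY category
ORDER BY SUM(price)

All groups:
  Food: 1052.59
  Garden: 1391.08
  Toys: 1727.67
  Media: 2125.10
  Electronics: 2444.28
  Sports: 3110.97

Highest: Sports (3110.97)
Lowest: Food (1052.59)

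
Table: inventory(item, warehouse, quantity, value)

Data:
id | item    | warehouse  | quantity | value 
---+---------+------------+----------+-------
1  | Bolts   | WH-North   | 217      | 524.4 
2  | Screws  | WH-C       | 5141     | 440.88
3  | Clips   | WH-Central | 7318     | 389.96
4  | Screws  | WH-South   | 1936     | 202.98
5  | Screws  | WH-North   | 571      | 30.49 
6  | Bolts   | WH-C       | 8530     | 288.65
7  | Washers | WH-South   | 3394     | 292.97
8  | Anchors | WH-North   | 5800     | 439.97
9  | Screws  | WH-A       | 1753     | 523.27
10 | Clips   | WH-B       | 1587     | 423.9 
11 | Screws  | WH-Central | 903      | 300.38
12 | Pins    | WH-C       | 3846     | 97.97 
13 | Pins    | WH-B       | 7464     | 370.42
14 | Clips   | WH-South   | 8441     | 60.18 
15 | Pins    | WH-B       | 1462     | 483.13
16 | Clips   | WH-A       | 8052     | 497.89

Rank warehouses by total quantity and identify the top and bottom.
SELECT warehouse, SUM(quantity)
FROM inventory
GROUP BY warehouse
ORDER BY SUM(quantity)

All groups:
  WH-North: 6588
  WH-Central: 8221
  WH-A: 9805
  WH-B: 10513
  WH-South: 13771
  WH-C: 17517

Highest: WH-C (17517)
Lowest: WH-North (6588)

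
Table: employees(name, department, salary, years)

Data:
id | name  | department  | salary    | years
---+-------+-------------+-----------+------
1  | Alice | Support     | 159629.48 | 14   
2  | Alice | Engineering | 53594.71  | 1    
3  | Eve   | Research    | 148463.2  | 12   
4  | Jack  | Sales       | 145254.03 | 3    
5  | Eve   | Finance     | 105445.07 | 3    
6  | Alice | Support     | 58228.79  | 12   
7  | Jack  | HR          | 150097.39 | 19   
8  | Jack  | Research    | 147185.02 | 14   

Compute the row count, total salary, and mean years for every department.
SELECT department,
       COUNT(*) as cnt,
       SUM(salary) as total_salary,
       AVG(years) as avg_years
FROM employees
GROUP BY department

Result:
  Engineering: 1 records, 53594.71 total salary, 1.00 avg years
  Finance: 1 records, 105445.07 total salary, 3.00 avg years
  HR: 1 records, 150097.39 total salary, 19.00 avg years
  Research: 2 records, 295648.22 total salary, 13.00 avg years
  Sales: 1 records, 145254.03 total salary, 3.00 avg years
  Support: 2 records, 217858.27 total salary, 13.00 avg years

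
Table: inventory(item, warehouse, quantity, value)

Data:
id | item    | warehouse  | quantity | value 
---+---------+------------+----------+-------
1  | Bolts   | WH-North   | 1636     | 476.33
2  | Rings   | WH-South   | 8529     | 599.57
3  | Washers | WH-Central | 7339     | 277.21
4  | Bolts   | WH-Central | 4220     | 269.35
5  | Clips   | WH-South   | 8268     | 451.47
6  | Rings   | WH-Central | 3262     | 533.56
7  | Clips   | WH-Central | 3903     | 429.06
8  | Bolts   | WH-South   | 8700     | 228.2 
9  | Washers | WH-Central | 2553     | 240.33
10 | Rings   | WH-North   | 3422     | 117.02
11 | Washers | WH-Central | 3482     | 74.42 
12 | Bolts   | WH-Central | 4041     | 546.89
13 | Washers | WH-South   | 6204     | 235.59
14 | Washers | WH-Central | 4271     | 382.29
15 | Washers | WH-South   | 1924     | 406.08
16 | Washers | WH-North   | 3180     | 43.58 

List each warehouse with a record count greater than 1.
SELECT warehouse, COUNT(*) as cnt
FROM inventory
GROUP BY warehouse
HAVING COUNT(*) > 1

Result:
  WH-Central: 8
  WH-North: 3
  WH-South: 5

Note: HAVING filters groups after aggregation, WHERE filters rows before.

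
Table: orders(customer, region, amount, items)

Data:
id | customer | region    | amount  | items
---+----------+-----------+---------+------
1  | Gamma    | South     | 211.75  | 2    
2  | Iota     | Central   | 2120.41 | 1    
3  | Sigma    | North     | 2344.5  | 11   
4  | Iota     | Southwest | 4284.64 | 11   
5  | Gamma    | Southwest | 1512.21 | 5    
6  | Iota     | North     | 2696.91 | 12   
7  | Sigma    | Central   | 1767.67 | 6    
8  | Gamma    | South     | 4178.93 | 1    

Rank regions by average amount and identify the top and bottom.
SELECT region, AVG(amount)
FROM orders
GROUP BY region
ORDER BY AVG(amount)

All groups:
  Central: 1944.04
  South: 2195.34
  North: 2520.71
  Southwest: 2898.43

Highest: Southwest (2898.43)
Lowest: Central (1944.04)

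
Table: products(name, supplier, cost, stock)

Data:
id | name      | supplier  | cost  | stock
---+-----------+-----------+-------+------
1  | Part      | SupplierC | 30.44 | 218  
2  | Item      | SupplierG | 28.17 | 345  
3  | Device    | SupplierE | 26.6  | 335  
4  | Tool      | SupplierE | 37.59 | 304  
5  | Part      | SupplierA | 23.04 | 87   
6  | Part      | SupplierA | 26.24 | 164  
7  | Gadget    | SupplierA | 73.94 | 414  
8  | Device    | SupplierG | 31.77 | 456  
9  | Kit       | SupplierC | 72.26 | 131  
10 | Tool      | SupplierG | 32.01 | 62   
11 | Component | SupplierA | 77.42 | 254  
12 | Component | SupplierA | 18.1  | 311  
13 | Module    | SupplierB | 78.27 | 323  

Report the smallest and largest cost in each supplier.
SELECT supplier, MIN(cost), MAX(cost)
FROM products
GROUP BY supplier

Result:
  SupplierA: min=18.10, max=77.42
  SupplierB: min=78.27, max=78.27
  SupplierC: min=30.44, max=72.26
  SupplierE: min=26.60, max=37.59
  SupplierG: min=28.17, max=32.01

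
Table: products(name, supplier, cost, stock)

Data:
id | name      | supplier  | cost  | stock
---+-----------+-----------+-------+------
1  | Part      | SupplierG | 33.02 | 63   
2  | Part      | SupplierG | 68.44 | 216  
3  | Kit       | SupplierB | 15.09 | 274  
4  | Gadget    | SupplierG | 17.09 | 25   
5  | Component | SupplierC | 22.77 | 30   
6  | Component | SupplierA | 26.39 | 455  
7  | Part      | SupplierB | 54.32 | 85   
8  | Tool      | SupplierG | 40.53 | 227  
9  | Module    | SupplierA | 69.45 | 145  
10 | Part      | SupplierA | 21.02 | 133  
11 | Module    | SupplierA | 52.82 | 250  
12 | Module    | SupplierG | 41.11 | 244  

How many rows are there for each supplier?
SELECT supplier, COUNT(*) as count
FROM products
GROUP BY supplier

Result:
  SupplierA: 4
  SupplierB: 2
  SupplierC: 1
  SupplierG: 5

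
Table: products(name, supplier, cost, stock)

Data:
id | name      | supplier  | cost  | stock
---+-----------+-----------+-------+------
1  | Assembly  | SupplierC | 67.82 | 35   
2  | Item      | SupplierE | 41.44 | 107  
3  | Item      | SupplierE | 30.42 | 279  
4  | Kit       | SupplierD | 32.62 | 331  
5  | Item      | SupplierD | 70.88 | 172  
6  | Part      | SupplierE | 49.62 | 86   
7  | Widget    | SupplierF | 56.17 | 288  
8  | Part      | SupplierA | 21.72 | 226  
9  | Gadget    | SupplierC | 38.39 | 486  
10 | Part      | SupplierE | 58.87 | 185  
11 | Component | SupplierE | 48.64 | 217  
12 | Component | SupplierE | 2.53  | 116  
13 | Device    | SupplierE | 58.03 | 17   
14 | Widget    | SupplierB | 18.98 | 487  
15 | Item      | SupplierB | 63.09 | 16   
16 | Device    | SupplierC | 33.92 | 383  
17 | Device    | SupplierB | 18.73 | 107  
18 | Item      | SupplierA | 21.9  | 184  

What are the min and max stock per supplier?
SELECT supplier, MIN(stock), MAX(stock)
FROM products
GROUP BY supplier

Result:
  SupplierA: min=184, max=226
  SupplierB: min=16, max=487
  SupplierC: min=35, max=486
  SupplierD: min=172, max=331
  SupplierE: min=17, max=279
  SupplierF: min=288, max=288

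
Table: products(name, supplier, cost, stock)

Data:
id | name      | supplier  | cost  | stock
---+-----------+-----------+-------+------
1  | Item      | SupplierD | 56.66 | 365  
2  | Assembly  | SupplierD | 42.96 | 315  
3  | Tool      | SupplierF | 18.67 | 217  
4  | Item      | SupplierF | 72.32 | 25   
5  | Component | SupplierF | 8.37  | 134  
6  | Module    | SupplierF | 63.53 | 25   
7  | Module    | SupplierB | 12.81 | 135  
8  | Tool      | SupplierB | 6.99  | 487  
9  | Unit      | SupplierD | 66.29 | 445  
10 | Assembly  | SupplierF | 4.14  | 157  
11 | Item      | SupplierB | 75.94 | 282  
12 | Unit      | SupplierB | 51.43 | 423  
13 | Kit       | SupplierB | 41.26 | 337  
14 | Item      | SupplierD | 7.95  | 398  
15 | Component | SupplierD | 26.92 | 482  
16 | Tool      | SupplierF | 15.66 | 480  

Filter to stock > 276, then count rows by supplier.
SELECT supplier, COUNT(*)
FROM products
WHERE stock > 276
GROUP BY supplier

Note: WHERE filters rows before grouping.

Result:
  SupplierB: 4
  SupplierD: 5
  SupplierF: 1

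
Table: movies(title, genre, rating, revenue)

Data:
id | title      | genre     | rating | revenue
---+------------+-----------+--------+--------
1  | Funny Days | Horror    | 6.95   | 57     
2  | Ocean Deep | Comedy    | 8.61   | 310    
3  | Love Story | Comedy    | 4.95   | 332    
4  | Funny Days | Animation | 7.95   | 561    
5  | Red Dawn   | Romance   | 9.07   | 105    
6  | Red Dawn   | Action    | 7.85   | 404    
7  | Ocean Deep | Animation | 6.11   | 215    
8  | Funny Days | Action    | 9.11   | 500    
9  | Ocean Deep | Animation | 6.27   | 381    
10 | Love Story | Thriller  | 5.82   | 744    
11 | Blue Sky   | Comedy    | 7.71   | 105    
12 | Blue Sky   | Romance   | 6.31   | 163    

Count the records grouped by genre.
SELECT genre, COUNT(*) as count
FROM movies
GROUP BY genre

Result:
  Action: 2
  Animation: 3
  Comedy: 3
  Horror: 1
  Romance: 2
  Thriller: 1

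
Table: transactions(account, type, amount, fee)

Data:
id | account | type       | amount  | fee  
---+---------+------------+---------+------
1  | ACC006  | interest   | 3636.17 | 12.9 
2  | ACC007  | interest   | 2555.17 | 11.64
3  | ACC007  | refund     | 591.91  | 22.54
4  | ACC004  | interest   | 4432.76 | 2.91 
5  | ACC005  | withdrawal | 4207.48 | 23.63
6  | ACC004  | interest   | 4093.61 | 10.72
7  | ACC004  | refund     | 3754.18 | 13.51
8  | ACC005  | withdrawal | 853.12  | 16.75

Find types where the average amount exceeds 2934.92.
SELECT type, AVG(amount)
FROM transactions
GROUP BY type
HAVING AVG(amount) > 2934.92

Result:
  interest: avg=3679.43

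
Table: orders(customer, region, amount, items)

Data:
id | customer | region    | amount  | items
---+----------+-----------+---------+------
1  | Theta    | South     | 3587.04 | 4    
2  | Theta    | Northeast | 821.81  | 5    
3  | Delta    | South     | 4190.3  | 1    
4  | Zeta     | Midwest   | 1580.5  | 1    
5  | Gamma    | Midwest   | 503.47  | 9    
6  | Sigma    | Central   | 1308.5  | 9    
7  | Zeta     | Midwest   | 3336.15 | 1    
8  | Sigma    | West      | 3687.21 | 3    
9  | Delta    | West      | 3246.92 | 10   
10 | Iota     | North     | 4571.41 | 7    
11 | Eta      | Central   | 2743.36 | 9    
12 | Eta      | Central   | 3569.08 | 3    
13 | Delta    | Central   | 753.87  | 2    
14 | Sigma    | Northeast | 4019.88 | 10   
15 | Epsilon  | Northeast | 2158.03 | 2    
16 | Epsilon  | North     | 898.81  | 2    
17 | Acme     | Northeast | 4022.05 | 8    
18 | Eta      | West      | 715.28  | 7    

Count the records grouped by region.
SELECT region, COUNT(*) as count
FROM orders
GROUP BY region

Result:
  Central: 4
  Midwest: 3
  North: 2
  Northeast: 4
  South: 2
  West: 3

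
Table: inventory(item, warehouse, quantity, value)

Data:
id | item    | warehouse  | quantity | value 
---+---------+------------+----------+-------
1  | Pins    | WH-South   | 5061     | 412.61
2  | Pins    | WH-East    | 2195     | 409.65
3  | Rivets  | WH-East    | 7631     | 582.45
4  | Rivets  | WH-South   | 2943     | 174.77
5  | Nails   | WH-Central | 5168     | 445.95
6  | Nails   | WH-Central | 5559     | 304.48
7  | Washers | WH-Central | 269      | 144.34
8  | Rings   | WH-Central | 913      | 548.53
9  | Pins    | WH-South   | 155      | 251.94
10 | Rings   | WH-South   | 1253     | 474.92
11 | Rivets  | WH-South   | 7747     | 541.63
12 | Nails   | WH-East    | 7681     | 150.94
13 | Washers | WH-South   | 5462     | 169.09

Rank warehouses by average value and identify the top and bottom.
SELECT warehouse, AVG(value)
FROM inventory
GROUP BY warehouse
ORDER BY AVG(value)

All groups:
  WH-South: 337.49
  WH-Central: 360.83
  WH-East: 381.01

Highest: WH-East (381.01)
Lowest: WH-South (337.49)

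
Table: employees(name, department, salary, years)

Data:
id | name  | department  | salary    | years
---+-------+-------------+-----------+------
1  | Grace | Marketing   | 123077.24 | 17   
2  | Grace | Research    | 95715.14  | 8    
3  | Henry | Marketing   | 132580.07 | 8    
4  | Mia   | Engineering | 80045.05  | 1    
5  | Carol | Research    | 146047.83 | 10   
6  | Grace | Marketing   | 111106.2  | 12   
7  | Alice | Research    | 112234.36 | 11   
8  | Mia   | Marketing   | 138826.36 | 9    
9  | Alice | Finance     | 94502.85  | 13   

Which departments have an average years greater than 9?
SELECT department, AVG(years)
FROM employees
GROUP BY department
HAVING AVG(years) > 9

Result:
  Finance: avg=13.00
  Marketing: avg=11.50
  Research: avg=9.67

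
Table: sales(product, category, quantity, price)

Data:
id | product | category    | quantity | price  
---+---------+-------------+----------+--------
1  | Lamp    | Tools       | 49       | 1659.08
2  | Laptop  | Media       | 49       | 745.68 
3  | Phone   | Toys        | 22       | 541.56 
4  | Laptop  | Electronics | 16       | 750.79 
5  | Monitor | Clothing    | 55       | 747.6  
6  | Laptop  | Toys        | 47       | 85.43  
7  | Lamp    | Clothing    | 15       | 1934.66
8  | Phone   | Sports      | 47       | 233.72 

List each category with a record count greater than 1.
SELECT category, COUNT(*) as cnt
FROM sales
GROUP BY category
HAVING COUNT(*) > 1

Result:
  Clothing: 2
  Toys: 2

Note: HAVING filters groups after aggregation, WHERE filters rows before.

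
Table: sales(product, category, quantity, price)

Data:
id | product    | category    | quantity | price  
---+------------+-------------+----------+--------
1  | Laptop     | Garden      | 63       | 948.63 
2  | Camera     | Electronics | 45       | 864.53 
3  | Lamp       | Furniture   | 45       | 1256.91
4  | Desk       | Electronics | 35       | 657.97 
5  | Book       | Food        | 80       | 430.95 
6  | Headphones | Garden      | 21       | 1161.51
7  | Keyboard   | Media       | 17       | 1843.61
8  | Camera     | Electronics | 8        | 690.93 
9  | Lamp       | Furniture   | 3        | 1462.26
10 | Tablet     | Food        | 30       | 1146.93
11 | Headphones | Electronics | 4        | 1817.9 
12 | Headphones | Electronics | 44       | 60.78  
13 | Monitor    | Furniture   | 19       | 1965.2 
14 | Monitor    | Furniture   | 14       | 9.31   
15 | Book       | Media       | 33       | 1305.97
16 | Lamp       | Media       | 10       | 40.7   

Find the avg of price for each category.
SELECT category, AVG(price) as result
FROM sales
GROUP BY category

Result:
  Electronics: 818.42
  Food: 788.94
  Furniture: 1173.42
  Garden: 1055.07
  Media: 1063.43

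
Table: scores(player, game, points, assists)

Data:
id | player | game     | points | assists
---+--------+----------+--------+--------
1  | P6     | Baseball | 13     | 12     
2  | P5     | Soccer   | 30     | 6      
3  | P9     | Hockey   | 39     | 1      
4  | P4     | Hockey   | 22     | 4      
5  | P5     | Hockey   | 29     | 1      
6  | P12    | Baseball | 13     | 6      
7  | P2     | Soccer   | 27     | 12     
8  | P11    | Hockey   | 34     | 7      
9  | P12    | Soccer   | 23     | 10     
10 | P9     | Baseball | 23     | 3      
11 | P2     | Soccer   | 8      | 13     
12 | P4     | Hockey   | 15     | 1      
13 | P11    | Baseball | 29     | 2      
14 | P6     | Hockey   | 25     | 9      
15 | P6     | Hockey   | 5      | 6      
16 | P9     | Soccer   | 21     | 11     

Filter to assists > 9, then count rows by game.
SELECT game, COUNT(*)
FROM scores
WHERE assists > 9
GROUP BY game

Note: WHERE filters rows before grouping.

Result:
  Baseball: 1
  Soccer: 4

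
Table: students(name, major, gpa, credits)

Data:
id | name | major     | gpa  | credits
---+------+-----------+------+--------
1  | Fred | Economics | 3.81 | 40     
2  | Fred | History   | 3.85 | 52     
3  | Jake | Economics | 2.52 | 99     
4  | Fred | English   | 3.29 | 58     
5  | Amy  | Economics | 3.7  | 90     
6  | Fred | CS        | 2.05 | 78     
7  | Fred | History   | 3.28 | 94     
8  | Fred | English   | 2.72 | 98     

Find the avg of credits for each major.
SELECT major, AVG(credits) as result
FROM students
GROUP BY major

Result:
  CS: 78.00
  Economics: 76.33
  English: 78.00
  History: 73.00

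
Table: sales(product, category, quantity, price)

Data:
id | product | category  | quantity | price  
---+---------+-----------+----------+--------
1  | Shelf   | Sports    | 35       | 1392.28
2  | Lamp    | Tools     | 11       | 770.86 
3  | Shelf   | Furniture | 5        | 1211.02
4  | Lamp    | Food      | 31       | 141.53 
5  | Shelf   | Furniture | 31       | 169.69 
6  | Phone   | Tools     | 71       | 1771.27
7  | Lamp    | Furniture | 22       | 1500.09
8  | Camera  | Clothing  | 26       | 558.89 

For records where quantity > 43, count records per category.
SELECT category, COUNT(*)
FROM sales
WHERE quantity > 43
GROUP BY category

Note: WHERE filters rows before grouping.

Result:
  Tools: 1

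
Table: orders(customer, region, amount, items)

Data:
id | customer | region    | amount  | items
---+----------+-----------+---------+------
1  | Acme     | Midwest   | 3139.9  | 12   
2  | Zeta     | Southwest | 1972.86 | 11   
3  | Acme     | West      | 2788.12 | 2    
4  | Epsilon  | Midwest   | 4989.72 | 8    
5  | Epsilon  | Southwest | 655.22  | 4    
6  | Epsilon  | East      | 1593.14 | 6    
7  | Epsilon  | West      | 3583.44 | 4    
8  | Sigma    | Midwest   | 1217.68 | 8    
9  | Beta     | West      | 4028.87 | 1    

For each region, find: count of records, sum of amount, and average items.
SELECT region,
       COUNT(*) as cnt,
       SUM(amount) as total_amount,
       AVG(items) as avg_items
FROM orders
GROUP BY region

Result:
  East: 1 records, 1593.14 total amount, 6.00 avg items
  Midwest: 3 records, 9347.30 total amount, 9.33 avg items
  Southwest: 2 records, 2628.08 total amount, 7.50 avg items
  West: 3 records, 10400.43 total amount, 2.33 avg items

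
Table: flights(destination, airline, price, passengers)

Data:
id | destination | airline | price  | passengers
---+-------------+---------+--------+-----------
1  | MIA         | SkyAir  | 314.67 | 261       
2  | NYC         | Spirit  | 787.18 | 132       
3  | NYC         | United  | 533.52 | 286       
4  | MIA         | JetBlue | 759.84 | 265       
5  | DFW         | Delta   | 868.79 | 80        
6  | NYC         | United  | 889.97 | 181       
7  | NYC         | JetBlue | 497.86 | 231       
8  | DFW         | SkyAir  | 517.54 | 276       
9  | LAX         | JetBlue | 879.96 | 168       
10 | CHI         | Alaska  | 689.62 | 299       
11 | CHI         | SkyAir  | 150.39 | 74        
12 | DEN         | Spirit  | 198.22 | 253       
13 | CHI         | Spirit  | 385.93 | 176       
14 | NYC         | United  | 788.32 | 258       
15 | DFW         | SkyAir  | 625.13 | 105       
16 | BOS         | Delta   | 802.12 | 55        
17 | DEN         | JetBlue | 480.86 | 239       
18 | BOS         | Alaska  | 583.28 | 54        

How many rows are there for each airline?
SELECT airline, COUNT(*) as count
FROM flights
GROUP BY airline

Result:
  Alaska: 2
  Delta: 2
  JetBlue: 4
  SkyAir: 4
  Spirit: 3
  United: 3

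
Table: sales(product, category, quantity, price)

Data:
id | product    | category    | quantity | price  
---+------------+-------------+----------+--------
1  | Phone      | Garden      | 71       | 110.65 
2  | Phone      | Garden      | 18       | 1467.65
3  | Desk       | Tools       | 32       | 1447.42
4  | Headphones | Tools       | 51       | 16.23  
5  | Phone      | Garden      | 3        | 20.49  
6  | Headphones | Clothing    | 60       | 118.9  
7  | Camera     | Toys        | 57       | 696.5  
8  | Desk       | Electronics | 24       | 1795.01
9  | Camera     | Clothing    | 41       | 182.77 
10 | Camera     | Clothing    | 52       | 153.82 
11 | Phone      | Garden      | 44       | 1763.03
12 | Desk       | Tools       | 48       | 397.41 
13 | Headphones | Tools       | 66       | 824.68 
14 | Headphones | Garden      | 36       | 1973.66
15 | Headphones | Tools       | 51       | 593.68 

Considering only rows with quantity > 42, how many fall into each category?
SELECT category, COUNT(*)
FROM sales
WHERE quantity > 42
GROUP BY category

Note: WHERE filters rows before grouping.

Result:
  Clothing: 2
  Garden: 2
  Tools: 4
  Toys: 1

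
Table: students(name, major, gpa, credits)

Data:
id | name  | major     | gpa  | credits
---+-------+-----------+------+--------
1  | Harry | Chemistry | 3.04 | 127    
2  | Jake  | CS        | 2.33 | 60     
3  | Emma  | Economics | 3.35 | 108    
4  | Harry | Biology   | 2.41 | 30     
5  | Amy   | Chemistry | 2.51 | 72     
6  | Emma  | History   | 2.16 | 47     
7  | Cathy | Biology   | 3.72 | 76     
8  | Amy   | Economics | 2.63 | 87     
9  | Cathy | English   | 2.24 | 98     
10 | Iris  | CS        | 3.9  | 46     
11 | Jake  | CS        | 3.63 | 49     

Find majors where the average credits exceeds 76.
SELECT major, AVG(credits)
FROM students
GROUP BY major
HAVING AVG(credits) > 76

Result:
  Chemistry: avg=99.50
  Economics: avg=97.50
  English: avg=98.00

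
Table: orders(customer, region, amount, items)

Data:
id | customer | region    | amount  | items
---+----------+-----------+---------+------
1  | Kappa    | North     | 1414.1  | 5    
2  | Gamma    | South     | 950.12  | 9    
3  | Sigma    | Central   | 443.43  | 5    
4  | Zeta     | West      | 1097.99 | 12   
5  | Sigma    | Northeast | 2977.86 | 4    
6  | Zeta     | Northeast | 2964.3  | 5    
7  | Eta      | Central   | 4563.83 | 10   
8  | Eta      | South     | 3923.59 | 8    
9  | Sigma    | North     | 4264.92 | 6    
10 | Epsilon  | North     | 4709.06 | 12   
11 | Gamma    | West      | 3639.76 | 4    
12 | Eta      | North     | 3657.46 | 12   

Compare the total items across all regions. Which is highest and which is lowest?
SELECT region, SUM(items)
FROM orders
GROUP BY region
ORDER BY SUM(items)

All groups:
  Northeast: 9
  Central: 15
  West: 16
  South: 17
  North: 35

Highest: North (35)
Lowest: Northeast (9)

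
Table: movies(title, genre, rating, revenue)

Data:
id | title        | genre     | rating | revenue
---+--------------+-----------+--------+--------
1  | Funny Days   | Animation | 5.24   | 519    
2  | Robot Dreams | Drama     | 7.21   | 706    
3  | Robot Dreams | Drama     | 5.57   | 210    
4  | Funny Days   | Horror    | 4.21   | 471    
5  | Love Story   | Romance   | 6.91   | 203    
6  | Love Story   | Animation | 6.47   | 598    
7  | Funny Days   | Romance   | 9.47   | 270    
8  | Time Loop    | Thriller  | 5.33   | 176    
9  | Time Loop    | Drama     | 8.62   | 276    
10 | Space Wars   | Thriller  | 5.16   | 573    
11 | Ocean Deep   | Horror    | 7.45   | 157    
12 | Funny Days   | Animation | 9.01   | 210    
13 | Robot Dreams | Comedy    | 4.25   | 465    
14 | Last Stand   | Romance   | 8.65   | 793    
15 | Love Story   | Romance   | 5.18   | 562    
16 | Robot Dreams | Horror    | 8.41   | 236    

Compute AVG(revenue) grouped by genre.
SELECT genre, AVG(revenue) as result
FROM movies
GROUP BY genre

Result:
  Animation: 442.33
  Comedy: 465.00
  Drama: 397.33
  Horror: 288.00
  Romance: 457.00
  Thriller: 374.50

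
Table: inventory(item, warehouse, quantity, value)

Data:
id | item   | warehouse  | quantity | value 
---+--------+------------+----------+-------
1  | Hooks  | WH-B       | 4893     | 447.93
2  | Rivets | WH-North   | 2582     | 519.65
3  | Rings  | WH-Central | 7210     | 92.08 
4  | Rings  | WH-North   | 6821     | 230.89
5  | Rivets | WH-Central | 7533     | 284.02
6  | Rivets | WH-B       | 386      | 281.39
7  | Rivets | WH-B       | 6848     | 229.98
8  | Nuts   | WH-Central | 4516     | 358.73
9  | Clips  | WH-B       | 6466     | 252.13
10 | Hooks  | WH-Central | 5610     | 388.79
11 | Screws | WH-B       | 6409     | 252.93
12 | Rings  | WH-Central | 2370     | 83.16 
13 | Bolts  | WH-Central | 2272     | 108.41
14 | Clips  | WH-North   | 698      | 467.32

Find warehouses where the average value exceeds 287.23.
SELECT warehouse, AVG(value)
FROM inventory
GROUP BY warehouse
HAVING AVG(value) > 287.23

Result:
  WH-B: avg=292.87
  WH-North: avg=405.95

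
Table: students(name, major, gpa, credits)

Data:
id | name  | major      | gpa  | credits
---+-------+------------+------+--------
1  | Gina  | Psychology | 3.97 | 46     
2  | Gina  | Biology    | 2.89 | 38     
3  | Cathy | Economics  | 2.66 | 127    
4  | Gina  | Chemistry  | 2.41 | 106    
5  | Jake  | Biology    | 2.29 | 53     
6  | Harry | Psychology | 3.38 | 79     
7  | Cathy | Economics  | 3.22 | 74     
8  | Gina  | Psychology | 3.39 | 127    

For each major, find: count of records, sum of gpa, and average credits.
SELECT major,
       COUNT(*) as cnt,
       SUM(gpa) as total_gpa,
       AVG(credits) as avg_credits
FROM students
GROUP BY major

Result:
  Biology: 2 records, 5.18 total gpa, 45.50 avg credits
  Chemistry: 1 records, 2.41 total gpa, 106.00 avg credits
  Economics: 2 records, 5.88 total gpa, 100.50 avg credits
  Psychology: 3 records, 10.74 total gpa, 84.00 avg credits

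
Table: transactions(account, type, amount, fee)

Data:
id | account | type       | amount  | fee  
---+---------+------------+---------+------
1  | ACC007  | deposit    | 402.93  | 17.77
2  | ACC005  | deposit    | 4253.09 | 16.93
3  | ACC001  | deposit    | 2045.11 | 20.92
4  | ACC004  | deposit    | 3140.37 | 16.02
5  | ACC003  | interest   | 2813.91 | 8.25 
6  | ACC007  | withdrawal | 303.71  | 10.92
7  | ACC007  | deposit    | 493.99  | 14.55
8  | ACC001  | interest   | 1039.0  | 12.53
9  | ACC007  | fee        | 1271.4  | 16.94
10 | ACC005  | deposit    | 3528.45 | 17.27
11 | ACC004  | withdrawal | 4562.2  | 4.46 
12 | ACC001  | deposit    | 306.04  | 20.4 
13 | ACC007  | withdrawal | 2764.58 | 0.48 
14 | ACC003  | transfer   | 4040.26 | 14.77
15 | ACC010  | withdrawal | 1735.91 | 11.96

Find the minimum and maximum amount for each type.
SELECT type, MIN(amount), MAX(amount)
FROM transactions
GROUP BY type

Result:
  deposit: min=306.04, max=4253.09
  fee: min=1271.40, max=1271.40
  interest: min=1039.00, max=2813.91
  transfer: min=4040.26, max=4040.26
  withdrawal: min=303.71, max=4562.20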